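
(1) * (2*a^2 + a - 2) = 2*a^2 + a - 2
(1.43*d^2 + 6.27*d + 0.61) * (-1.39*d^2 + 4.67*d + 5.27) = -1.9877*d^4 - 2.0372*d^3 + 35.9691*d^2 + 35.8916*d + 3.2147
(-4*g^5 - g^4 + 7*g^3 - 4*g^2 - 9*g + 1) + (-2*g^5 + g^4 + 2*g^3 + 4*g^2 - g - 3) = -6*g^5 + 9*g^3 - 10*g - 2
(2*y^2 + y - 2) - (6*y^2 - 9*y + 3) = -4*y^2 + 10*y - 5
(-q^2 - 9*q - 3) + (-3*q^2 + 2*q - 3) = -4*q^2 - 7*q - 6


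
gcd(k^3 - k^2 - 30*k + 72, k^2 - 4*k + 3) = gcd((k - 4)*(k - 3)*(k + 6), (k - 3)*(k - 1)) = k - 3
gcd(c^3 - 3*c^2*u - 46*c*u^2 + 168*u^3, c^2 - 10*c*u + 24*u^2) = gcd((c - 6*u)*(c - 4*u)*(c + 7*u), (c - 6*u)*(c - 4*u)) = c^2 - 10*c*u + 24*u^2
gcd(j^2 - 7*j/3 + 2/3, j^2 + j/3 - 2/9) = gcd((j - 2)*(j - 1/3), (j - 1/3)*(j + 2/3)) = j - 1/3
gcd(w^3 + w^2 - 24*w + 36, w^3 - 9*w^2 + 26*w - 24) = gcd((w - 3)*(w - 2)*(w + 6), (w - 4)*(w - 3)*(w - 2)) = w^2 - 5*w + 6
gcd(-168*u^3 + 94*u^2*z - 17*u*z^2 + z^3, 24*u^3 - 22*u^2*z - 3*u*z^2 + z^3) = -6*u + z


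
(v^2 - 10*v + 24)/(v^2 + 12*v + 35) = (v^2 - 10*v + 24)/(v^2 + 12*v + 35)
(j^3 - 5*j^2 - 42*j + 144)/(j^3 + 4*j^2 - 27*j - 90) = (j^2 - 11*j + 24)/(j^2 - 2*j - 15)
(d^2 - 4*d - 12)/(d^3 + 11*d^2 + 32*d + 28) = (d - 6)/(d^2 + 9*d + 14)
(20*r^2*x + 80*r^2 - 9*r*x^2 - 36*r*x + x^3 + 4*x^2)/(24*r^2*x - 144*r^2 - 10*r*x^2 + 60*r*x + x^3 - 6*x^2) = (-5*r*x - 20*r + x^2 + 4*x)/(-6*r*x + 36*r + x^2 - 6*x)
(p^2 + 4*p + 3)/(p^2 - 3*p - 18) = (p + 1)/(p - 6)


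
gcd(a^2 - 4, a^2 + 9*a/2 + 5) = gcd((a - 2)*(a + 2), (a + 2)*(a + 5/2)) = a + 2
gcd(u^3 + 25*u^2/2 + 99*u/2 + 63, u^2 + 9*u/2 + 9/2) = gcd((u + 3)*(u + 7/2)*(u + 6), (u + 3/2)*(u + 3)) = u + 3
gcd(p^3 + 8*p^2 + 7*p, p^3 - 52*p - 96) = 1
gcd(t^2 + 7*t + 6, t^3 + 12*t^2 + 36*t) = t + 6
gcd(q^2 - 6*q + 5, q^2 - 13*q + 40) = q - 5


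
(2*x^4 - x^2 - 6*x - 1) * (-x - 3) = -2*x^5 - 6*x^4 + x^3 + 9*x^2 + 19*x + 3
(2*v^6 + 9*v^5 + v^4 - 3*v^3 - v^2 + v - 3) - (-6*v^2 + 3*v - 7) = 2*v^6 + 9*v^5 + v^4 - 3*v^3 + 5*v^2 - 2*v + 4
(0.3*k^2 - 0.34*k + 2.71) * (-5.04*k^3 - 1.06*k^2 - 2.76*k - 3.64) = -1.512*k^5 + 1.3956*k^4 - 14.126*k^3 - 3.0262*k^2 - 6.242*k - 9.8644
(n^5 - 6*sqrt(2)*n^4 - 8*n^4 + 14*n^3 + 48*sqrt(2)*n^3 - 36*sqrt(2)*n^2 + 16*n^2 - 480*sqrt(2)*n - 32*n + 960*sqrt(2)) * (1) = n^5 - 6*sqrt(2)*n^4 - 8*n^4 + 14*n^3 + 48*sqrt(2)*n^3 - 36*sqrt(2)*n^2 + 16*n^2 - 480*sqrt(2)*n - 32*n + 960*sqrt(2)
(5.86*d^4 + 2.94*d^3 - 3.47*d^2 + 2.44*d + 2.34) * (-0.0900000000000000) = -0.5274*d^4 - 0.2646*d^3 + 0.3123*d^2 - 0.2196*d - 0.2106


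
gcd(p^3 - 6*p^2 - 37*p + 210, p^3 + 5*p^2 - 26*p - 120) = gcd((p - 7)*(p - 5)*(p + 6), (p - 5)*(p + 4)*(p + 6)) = p^2 + p - 30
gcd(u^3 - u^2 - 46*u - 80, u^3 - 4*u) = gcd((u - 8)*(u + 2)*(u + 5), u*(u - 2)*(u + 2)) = u + 2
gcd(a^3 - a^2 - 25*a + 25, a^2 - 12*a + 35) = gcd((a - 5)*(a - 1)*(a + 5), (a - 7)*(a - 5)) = a - 5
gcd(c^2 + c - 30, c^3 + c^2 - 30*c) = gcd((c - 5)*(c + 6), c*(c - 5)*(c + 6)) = c^2 + c - 30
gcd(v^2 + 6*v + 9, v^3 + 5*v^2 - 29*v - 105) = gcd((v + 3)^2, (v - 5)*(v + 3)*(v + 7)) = v + 3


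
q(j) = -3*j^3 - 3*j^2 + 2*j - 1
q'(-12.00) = -1222.00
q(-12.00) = 4727.00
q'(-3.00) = -61.00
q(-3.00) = 47.00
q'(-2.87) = -54.91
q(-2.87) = 39.47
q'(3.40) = -122.44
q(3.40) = -146.79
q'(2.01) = -46.42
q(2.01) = -33.46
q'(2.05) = -48.12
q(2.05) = -35.35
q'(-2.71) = -47.84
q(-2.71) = 31.26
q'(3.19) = -108.72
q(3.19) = -122.53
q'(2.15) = -52.50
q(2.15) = -40.38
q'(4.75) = -229.56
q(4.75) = -380.70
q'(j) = -9*j^2 - 6*j + 2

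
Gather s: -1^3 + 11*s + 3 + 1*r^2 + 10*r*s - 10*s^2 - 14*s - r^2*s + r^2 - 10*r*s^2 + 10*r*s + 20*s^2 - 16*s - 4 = 2*r^2 + s^2*(10 - 10*r) + s*(-r^2 + 20*r - 19) - 2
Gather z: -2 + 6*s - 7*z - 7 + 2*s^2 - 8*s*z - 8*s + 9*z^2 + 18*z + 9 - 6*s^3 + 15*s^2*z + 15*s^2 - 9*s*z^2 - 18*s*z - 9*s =-6*s^3 + 17*s^2 - 11*s + z^2*(9 - 9*s) + z*(15*s^2 - 26*s + 11)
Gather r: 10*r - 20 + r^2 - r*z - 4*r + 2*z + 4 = r^2 + r*(6 - z) + 2*z - 16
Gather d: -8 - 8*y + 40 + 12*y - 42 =4*y - 10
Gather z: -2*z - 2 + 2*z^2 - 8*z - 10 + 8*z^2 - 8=10*z^2 - 10*z - 20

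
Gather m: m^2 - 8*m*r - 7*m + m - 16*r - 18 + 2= m^2 + m*(-8*r - 6) - 16*r - 16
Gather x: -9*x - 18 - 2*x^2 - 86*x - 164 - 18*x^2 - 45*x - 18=-20*x^2 - 140*x - 200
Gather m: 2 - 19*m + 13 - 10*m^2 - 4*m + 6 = -10*m^2 - 23*m + 21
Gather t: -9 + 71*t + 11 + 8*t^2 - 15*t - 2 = 8*t^2 + 56*t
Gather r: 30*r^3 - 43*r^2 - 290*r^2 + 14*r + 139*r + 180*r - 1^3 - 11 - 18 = 30*r^3 - 333*r^2 + 333*r - 30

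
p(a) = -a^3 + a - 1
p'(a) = 1 - 3*a^2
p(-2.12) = 6.41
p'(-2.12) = -12.48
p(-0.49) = -1.37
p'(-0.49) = 0.28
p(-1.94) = 4.36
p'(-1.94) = -10.29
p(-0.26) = -1.24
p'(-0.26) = 0.80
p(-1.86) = 3.57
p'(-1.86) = -9.38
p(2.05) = -7.57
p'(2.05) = -11.61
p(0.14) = -0.86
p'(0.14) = 0.94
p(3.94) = -58.22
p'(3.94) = -45.57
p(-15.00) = 3359.00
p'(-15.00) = -674.00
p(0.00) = -1.00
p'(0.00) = 1.00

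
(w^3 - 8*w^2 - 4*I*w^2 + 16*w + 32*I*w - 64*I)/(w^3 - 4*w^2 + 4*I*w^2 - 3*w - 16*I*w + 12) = (w^2 - 4*w*(1 + I) + 16*I)/(w^2 + 4*I*w - 3)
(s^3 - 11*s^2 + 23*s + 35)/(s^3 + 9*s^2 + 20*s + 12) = (s^2 - 12*s + 35)/(s^2 + 8*s + 12)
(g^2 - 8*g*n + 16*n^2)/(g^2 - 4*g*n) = (g - 4*n)/g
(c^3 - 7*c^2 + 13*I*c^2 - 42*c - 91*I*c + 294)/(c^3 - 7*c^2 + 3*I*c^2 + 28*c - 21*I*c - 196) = (c + 6*I)/(c - 4*I)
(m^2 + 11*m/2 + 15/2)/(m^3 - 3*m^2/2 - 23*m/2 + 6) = (2*m + 5)/(2*m^2 - 9*m + 4)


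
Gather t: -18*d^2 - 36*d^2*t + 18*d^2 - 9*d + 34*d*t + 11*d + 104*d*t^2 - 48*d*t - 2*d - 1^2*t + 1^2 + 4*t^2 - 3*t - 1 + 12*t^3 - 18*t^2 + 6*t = 12*t^3 + t^2*(104*d - 14) + t*(-36*d^2 - 14*d + 2)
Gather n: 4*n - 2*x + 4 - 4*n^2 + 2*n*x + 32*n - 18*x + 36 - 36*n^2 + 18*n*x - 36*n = -40*n^2 + 20*n*x - 20*x + 40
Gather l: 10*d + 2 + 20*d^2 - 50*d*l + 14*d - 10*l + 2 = 20*d^2 + 24*d + l*(-50*d - 10) + 4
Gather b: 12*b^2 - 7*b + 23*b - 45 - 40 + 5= 12*b^2 + 16*b - 80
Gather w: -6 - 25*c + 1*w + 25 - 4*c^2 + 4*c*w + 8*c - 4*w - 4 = -4*c^2 - 17*c + w*(4*c - 3) + 15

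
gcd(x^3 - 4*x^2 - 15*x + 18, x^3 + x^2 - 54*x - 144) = x + 3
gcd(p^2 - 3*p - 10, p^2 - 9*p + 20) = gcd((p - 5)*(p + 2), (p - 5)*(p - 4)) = p - 5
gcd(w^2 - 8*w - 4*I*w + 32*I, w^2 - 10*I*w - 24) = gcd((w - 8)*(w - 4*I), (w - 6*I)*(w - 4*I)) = w - 4*I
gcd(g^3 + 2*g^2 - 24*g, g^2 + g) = g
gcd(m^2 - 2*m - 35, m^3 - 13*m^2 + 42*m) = m - 7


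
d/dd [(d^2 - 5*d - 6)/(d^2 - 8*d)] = 3*(-d^2 + 4*d - 16)/(d^2*(d^2 - 16*d + 64))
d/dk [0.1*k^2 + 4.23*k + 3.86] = 0.2*k + 4.23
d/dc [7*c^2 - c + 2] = 14*c - 1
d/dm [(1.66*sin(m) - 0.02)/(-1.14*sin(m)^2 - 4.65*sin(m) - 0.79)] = (1.8924*sin(m)^2 - 0.0456000000000003*sin(m) - 1.4044)*cos(m)/(1.2996*sin(m)^4 + 10.602*sin(m)^3 + 23.4237*sin(m)^2 + 7.347*sin(m) + 0.6241)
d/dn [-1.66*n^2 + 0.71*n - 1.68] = 0.71 - 3.32*n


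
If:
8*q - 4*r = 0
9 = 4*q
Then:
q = 9/4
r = 9/2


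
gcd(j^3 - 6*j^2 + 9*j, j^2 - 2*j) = j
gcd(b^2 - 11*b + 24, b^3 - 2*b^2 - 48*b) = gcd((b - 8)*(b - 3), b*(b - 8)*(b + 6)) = b - 8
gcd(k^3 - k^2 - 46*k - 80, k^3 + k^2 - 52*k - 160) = k^2 - 3*k - 40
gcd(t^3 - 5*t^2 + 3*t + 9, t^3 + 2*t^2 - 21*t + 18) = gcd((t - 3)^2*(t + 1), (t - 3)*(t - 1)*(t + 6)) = t - 3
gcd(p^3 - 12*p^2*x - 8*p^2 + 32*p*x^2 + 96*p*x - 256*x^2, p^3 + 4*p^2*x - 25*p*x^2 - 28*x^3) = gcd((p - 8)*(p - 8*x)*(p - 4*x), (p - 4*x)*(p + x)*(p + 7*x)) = -p + 4*x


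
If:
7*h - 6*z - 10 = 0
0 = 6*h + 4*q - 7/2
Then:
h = 6*z/7 + 10/7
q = -9*z/7 - 71/56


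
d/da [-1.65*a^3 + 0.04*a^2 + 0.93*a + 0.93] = -4.95*a^2 + 0.08*a + 0.93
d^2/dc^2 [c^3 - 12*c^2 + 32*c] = 6*c - 24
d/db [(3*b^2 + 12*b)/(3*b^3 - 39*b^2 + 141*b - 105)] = (-b^4 - 8*b^3 + 99*b^2 - 70*b - 140)/(b^6 - 26*b^5 + 263*b^4 - 1292*b^3 + 3119*b^2 - 3290*b + 1225)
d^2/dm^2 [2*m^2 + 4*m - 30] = 4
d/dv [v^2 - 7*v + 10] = 2*v - 7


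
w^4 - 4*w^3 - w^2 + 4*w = w*(w - 4)*(w - 1)*(w + 1)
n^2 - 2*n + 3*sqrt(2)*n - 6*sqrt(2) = (n - 2)*(n + 3*sqrt(2))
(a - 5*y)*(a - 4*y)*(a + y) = a^3 - 8*a^2*y + 11*a*y^2 + 20*y^3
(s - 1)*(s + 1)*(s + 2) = s^3 + 2*s^2 - s - 2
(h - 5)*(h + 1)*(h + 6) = h^3 + 2*h^2 - 29*h - 30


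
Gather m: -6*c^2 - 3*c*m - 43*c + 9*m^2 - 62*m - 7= -6*c^2 - 43*c + 9*m^2 + m*(-3*c - 62) - 7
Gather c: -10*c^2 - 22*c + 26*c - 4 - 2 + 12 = -10*c^2 + 4*c + 6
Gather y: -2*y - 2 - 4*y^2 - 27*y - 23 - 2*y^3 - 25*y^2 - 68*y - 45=-2*y^3 - 29*y^2 - 97*y - 70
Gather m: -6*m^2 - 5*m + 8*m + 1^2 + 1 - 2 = -6*m^2 + 3*m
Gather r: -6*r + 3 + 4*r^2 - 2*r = 4*r^2 - 8*r + 3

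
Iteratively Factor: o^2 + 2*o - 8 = (o + 4)*(o - 2)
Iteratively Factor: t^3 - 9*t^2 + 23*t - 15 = (t - 1)*(t^2 - 8*t + 15) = (t - 3)*(t - 1)*(t - 5)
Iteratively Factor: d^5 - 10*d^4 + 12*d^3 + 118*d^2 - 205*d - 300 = (d - 5)*(d^4 - 5*d^3 - 13*d^2 + 53*d + 60) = (d - 5)*(d - 4)*(d^3 - d^2 - 17*d - 15) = (d - 5)*(d - 4)*(d + 3)*(d^2 - 4*d - 5) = (d - 5)*(d - 4)*(d + 1)*(d + 3)*(d - 5)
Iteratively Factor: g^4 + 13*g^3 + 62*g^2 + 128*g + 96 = (g + 4)*(g^3 + 9*g^2 + 26*g + 24) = (g + 2)*(g + 4)*(g^2 + 7*g + 12) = (g + 2)*(g + 3)*(g + 4)*(g + 4)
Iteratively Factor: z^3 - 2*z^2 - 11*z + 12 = (z - 1)*(z^2 - z - 12) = (z - 1)*(z + 3)*(z - 4)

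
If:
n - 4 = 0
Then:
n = 4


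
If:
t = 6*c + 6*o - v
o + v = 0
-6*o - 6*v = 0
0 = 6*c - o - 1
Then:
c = 1/6 - v/6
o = -v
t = 1 - 8*v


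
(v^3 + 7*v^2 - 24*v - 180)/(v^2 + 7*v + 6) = (v^2 + v - 30)/(v + 1)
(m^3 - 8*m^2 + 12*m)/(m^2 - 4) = m*(m - 6)/(m + 2)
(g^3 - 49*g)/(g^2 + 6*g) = (g^2 - 49)/(g + 6)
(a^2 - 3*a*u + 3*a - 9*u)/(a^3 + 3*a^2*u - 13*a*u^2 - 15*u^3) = (a + 3)/(a^2 + 6*a*u + 5*u^2)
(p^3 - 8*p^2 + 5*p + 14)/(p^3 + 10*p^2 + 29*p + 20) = (p^2 - 9*p + 14)/(p^2 + 9*p + 20)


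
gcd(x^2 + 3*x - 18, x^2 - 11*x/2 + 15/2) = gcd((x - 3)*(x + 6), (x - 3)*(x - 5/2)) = x - 3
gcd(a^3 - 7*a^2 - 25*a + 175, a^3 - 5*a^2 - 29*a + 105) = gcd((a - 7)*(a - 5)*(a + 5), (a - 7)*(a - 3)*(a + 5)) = a^2 - 2*a - 35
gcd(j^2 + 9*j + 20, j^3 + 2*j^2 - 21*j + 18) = 1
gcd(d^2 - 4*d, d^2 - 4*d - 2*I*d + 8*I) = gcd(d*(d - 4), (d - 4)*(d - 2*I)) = d - 4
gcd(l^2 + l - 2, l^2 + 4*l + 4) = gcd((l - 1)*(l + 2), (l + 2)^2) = l + 2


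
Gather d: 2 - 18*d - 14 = -18*d - 12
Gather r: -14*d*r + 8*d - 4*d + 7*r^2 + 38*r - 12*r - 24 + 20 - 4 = 4*d + 7*r^2 + r*(26 - 14*d) - 8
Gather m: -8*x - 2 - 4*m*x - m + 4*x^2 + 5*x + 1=m*(-4*x - 1) + 4*x^2 - 3*x - 1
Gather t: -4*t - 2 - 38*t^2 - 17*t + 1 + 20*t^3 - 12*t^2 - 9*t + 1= 20*t^3 - 50*t^2 - 30*t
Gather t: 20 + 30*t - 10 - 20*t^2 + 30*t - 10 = -20*t^2 + 60*t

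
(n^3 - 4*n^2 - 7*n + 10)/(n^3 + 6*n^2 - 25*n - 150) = (n^2 + n - 2)/(n^2 + 11*n + 30)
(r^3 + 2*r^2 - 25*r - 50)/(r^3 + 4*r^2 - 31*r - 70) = (r + 5)/(r + 7)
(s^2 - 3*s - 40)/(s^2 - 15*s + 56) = (s + 5)/(s - 7)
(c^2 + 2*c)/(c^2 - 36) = c*(c + 2)/(c^2 - 36)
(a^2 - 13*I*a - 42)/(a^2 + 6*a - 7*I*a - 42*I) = (a - 6*I)/(a + 6)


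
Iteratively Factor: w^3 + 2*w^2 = (w)*(w^2 + 2*w) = w^2*(w + 2)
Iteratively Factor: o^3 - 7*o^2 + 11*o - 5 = (o - 1)*(o^2 - 6*o + 5) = (o - 5)*(o - 1)*(o - 1)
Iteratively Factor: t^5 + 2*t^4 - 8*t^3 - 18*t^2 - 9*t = (t)*(t^4 + 2*t^3 - 8*t^2 - 18*t - 9) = t*(t + 1)*(t^3 + t^2 - 9*t - 9) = t*(t - 3)*(t + 1)*(t^2 + 4*t + 3) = t*(t - 3)*(t + 1)*(t + 3)*(t + 1)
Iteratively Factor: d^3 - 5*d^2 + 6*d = (d - 3)*(d^2 - 2*d) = (d - 3)*(d - 2)*(d)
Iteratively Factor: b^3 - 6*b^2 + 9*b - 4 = (b - 1)*(b^2 - 5*b + 4) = (b - 4)*(b - 1)*(b - 1)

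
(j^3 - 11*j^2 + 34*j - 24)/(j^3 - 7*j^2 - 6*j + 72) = (j - 1)/(j + 3)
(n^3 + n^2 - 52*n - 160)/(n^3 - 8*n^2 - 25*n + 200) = (n + 4)/(n - 5)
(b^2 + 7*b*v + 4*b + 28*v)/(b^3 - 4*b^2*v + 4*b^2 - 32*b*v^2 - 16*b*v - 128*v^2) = (-b - 7*v)/(-b^2 + 4*b*v + 32*v^2)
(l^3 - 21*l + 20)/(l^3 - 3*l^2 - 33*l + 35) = (l - 4)/(l - 7)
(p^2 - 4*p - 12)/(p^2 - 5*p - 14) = (p - 6)/(p - 7)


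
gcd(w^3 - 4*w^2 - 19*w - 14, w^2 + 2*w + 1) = w + 1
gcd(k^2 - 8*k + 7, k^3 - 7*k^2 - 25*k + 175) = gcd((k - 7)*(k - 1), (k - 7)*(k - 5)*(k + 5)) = k - 7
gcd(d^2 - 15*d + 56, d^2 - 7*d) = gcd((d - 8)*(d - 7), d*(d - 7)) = d - 7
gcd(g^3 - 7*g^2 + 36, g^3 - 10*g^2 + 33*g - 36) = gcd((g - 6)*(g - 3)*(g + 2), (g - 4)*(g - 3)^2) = g - 3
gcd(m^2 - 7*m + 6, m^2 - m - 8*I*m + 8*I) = m - 1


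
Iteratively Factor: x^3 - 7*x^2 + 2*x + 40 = (x - 4)*(x^2 - 3*x - 10) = (x - 5)*(x - 4)*(x + 2)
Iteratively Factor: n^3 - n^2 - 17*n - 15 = (n + 1)*(n^2 - 2*n - 15) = (n - 5)*(n + 1)*(n + 3)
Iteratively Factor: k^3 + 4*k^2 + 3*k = (k + 3)*(k^2 + k) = (k + 1)*(k + 3)*(k)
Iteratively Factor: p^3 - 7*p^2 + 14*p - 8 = (p - 1)*(p^2 - 6*p + 8) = (p - 2)*(p - 1)*(p - 4)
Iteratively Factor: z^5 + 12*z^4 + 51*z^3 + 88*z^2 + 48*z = (z)*(z^4 + 12*z^3 + 51*z^2 + 88*z + 48) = z*(z + 4)*(z^3 + 8*z^2 + 19*z + 12) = z*(z + 4)^2*(z^2 + 4*z + 3) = z*(z + 3)*(z + 4)^2*(z + 1)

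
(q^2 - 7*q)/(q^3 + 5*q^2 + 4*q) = (q - 7)/(q^2 + 5*q + 4)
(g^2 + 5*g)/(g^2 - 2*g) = (g + 5)/(g - 2)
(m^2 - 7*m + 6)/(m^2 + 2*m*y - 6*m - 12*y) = (m - 1)/(m + 2*y)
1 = 1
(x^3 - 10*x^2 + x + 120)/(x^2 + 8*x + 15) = (x^2 - 13*x + 40)/(x + 5)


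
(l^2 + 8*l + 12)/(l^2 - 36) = (l + 2)/(l - 6)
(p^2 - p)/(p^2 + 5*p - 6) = p/(p + 6)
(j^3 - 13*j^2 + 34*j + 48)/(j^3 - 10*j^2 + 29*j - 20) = (j^3 - 13*j^2 + 34*j + 48)/(j^3 - 10*j^2 + 29*j - 20)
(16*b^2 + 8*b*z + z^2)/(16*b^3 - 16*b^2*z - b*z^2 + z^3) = (4*b + z)/(4*b^2 - 5*b*z + z^2)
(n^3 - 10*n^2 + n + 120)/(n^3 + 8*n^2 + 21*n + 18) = (n^2 - 13*n + 40)/(n^2 + 5*n + 6)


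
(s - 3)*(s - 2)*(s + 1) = s^3 - 4*s^2 + s + 6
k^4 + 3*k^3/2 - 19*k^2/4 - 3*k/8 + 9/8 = (k - 3/2)*(k - 1/2)*(k + 1/2)*(k + 3)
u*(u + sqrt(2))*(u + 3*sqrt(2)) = u^3 + 4*sqrt(2)*u^2 + 6*u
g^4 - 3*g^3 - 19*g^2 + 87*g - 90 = (g - 3)^2*(g - 2)*(g + 5)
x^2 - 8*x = x*(x - 8)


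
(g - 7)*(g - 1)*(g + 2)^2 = g^4 - 4*g^3 - 21*g^2 - 4*g + 28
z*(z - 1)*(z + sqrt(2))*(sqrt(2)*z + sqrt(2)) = sqrt(2)*z^4 + 2*z^3 - sqrt(2)*z^2 - 2*z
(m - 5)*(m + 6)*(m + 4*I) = m^3 + m^2 + 4*I*m^2 - 30*m + 4*I*m - 120*I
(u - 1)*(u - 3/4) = u^2 - 7*u/4 + 3/4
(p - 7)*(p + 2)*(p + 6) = p^3 + p^2 - 44*p - 84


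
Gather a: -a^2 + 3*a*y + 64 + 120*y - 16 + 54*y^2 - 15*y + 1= -a^2 + 3*a*y + 54*y^2 + 105*y + 49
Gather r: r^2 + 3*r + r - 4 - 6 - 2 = r^2 + 4*r - 12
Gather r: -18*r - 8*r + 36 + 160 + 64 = 260 - 26*r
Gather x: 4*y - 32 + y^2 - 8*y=y^2 - 4*y - 32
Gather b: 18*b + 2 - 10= 18*b - 8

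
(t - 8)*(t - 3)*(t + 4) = t^3 - 7*t^2 - 20*t + 96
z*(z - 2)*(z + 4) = z^3 + 2*z^2 - 8*z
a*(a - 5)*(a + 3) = a^3 - 2*a^2 - 15*a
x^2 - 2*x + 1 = (x - 1)^2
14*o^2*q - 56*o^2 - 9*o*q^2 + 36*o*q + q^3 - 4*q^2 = (-7*o + q)*(-2*o + q)*(q - 4)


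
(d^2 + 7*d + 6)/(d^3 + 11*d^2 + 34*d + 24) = 1/(d + 4)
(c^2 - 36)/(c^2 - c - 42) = (c - 6)/(c - 7)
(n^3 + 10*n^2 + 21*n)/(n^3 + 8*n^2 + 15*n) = (n + 7)/(n + 5)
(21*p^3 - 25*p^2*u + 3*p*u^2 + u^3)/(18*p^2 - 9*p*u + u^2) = (7*p^2 - 6*p*u - u^2)/(6*p - u)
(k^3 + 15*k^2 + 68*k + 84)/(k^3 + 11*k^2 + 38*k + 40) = (k^2 + 13*k + 42)/(k^2 + 9*k + 20)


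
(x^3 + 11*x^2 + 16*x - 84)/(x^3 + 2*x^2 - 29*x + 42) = (x + 6)/(x - 3)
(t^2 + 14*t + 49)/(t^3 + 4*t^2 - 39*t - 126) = (t + 7)/(t^2 - 3*t - 18)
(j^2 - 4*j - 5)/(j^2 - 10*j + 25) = (j + 1)/(j - 5)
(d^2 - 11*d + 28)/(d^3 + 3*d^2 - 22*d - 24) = (d - 7)/(d^2 + 7*d + 6)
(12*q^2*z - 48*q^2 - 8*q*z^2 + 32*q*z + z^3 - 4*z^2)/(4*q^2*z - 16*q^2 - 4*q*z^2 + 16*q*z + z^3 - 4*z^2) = (-6*q + z)/(-2*q + z)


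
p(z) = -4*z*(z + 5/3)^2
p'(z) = -4*z*(2*z + 10/3) - 4*(z + 5/3)^2 = -12*z^2 - 80*z/3 - 100/9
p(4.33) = -622.83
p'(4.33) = -351.56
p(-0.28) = 2.15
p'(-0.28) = -4.59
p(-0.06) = 0.62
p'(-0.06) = -9.55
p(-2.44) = 5.84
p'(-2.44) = -17.49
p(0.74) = -17.14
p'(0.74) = -37.42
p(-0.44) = 2.65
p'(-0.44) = -1.70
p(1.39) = -51.95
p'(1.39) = -71.36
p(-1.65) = 0.00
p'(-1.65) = 0.22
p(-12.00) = 5125.33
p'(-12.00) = -1419.11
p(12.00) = -8965.33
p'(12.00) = -2059.11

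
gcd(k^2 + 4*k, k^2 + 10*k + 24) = k + 4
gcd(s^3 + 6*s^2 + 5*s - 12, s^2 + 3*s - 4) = s^2 + 3*s - 4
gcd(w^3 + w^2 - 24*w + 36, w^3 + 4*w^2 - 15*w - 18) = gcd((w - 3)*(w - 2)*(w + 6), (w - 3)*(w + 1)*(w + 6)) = w^2 + 3*w - 18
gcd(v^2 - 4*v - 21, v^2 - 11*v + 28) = v - 7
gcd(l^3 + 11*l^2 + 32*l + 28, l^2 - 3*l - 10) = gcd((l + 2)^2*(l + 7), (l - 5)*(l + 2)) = l + 2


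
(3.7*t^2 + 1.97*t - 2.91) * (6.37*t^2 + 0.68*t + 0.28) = 23.569*t^4 + 15.0649*t^3 - 16.1611*t^2 - 1.4272*t - 0.8148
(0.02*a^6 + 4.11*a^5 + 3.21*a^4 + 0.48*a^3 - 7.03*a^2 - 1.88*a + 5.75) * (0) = 0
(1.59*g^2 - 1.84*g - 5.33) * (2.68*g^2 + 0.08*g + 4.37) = 4.2612*g^4 - 4.804*g^3 - 7.4833*g^2 - 8.4672*g - 23.2921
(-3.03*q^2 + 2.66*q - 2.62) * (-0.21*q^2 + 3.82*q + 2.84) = 0.6363*q^4 - 12.1332*q^3 + 2.1062*q^2 - 2.454*q - 7.4408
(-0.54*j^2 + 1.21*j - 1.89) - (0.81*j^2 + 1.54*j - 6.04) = -1.35*j^2 - 0.33*j + 4.15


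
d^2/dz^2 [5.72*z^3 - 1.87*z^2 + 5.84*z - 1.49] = 34.32*z - 3.74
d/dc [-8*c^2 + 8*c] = 8 - 16*c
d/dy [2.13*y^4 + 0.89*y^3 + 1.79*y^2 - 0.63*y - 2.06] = 8.52*y^3 + 2.67*y^2 + 3.58*y - 0.63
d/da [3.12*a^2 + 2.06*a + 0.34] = 6.24*a + 2.06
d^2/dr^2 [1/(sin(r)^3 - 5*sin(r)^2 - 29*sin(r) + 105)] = (-9*sin(r)^6 + 55*sin(r)^5 - 30*sin(r)^4 + 430*sin(r)^3 - 2965*sin(r)^2 - 2805*sin(r) + 2732)/(sin(r)^3 - 5*sin(r)^2 - 29*sin(r) + 105)^3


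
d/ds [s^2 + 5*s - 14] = 2*s + 5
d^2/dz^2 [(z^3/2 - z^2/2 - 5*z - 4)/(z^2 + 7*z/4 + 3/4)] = -380/(64*z^3 + 144*z^2 + 108*z + 27)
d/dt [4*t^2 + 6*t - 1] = 8*t + 6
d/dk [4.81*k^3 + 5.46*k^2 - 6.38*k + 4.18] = 14.43*k^2 + 10.92*k - 6.38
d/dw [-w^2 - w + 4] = -2*w - 1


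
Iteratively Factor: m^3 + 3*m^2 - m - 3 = (m + 3)*(m^2 - 1) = (m + 1)*(m + 3)*(m - 1)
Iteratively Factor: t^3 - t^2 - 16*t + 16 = (t + 4)*(t^2 - 5*t + 4) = (t - 1)*(t + 4)*(t - 4)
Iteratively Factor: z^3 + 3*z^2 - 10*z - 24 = (z + 2)*(z^2 + z - 12) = (z - 3)*(z + 2)*(z + 4)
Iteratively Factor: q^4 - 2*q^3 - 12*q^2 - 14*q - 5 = (q + 1)*(q^3 - 3*q^2 - 9*q - 5) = (q + 1)^2*(q^2 - 4*q - 5) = (q - 5)*(q + 1)^2*(q + 1)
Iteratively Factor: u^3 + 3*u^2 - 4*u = (u + 4)*(u^2 - u) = u*(u + 4)*(u - 1)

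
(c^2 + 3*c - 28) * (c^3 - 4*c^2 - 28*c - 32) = c^5 - c^4 - 68*c^3 - 4*c^2 + 688*c + 896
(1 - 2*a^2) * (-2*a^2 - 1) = 4*a^4 - 1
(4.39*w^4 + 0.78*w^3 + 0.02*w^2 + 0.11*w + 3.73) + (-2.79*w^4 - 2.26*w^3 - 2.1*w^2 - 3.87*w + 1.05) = 1.6*w^4 - 1.48*w^3 - 2.08*w^2 - 3.76*w + 4.78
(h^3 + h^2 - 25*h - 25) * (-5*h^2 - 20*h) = -5*h^5 - 25*h^4 + 105*h^3 + 625*h^2 + 500*h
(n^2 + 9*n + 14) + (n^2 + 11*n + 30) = 2*n^2 + 20*n + 44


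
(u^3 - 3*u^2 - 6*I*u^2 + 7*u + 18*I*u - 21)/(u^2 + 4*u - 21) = (u^2 - 6*I*u + 7)/(u + 7)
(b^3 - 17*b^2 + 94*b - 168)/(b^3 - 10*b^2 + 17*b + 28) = (b - 6)/(b + 1)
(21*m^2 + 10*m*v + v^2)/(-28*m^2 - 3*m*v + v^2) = (21*m^2 + 10*m*v + v^2)/(-28*m^2 - 3*m*v + v^2)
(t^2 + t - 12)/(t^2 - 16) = (t - 3)/(t - 4)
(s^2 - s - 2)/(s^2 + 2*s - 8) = (s + 1)/(s + 4)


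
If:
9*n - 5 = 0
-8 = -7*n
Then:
No Solution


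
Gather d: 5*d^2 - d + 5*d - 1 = 5*d^2 + 4*d - 1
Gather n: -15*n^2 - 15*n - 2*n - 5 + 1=-15*n^2 - 17*n - 4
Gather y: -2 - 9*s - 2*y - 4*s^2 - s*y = -4*s^2 - 9*s + y*(-s - 2) - 2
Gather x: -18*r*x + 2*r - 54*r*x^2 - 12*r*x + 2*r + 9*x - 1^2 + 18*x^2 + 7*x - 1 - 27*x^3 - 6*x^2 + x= 4*r - 27*x^3 + x^2*(12 - 54*r) + x*(17 - 30*r) - 2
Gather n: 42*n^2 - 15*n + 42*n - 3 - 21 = 42*n^2 + 27*n - 24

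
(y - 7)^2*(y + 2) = y^3 - 12*y^2 + 21*y + 98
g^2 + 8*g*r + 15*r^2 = (g + 3*r)*(g + 5*r)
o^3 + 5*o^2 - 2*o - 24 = (o - 2)*(o + 3)*(o + 4)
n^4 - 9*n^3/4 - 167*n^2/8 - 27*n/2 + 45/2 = (n - 6)*(n - 3/4)*(n + 2)*(n + 5/2)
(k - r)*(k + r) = k^2 - r^2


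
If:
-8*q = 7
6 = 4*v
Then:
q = -7/8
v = 3/2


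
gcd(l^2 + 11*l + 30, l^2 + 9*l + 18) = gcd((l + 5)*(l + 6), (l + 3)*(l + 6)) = l + 6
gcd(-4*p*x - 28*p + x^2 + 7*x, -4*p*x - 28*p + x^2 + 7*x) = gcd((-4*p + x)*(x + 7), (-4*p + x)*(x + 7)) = -4*p*x - 28*p + x^2 + 7*x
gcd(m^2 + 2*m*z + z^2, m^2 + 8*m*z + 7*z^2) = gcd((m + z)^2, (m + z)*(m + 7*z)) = m + z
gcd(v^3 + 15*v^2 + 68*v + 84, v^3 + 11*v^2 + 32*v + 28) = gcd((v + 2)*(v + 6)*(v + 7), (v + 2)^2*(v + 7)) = v^2 + 9*v + 14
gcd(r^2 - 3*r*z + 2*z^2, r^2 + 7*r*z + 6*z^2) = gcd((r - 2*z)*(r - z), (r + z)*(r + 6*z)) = 1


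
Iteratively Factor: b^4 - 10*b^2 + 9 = (b + 1)*(b^3 - b^2 - 9*b + 9) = (b - 3)*(b + 1)*(b^2 + 2*b - 3) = (b - 3)*(b + 1)*(b + 3)*(b - 1)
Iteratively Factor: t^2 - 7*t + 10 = (t - 5)*(t - 2)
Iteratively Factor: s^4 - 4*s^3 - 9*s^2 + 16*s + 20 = (s - 5)*(s^3 + s^2 - 4*s - 4) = (s - 5)*(s + 2)*(s^2 - s - 2) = (s - 5)*(s - 2)*(s + 2)*(s + 1)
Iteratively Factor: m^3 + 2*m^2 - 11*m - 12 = (m + 1)*(m^2 + m - 12) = (m - 3)*(m + 1)*(m + 4)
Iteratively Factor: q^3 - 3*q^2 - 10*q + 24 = (q + 3)*(q^2 - 6*q + 8) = (q - 2)*(q + 3)*(q - 4)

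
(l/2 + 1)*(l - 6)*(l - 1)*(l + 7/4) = l^4/2 - 13*l^3/8 - 67*l^2/8 - l + 21/2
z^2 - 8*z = z*(z - 8)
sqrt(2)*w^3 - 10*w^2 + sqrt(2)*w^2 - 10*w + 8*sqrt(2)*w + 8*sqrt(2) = (w - 4*sqrt(2))*(w - sqrt(2))*(sqrt(2)*w + sqrt(2))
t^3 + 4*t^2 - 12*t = t*(t - 2)*(t + 6)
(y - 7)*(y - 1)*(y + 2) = y^3 - 6*y^2 - 9*y + 14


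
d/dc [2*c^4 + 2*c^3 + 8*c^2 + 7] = 2*c*(4*c^2 + 3*c + 8)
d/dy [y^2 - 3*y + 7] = 2*y - 3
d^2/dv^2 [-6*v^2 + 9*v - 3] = -12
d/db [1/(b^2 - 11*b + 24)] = (11 - 2*b)/(b^2 - 11*b + 24)^2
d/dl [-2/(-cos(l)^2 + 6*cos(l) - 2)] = 4*(cos(l) - 3)*sin(l)/(cos(l)^2 - 6*cos(l) + 2)^2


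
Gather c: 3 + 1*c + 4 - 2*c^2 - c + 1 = 8 - 2*c^2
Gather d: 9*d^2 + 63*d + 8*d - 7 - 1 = 9*d^2 + 71*d - 8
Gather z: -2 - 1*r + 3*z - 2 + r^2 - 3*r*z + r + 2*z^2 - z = r^2 + 2*z^2 + z*(2 - 3*r) - 4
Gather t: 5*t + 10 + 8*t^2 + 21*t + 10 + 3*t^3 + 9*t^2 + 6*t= 3*t^3 + 17*t^2 + 32*t + 20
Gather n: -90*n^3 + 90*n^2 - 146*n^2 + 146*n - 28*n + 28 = -90*n^3 - 56*n^2 + 118*n + 28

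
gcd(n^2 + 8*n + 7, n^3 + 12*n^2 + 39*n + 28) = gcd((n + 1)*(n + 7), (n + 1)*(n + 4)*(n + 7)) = n^2 + 8*n + 7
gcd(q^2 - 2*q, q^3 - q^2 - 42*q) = q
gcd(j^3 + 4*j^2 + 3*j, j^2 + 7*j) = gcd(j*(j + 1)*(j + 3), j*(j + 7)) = j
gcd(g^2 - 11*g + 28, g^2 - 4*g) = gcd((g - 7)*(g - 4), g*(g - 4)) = g - 4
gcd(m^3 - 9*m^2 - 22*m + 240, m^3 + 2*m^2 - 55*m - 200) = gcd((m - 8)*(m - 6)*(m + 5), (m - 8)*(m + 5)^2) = m^2 - 3*m - 40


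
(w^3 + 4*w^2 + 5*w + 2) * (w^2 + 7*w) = w^5 + 11*w^4 + 33*w^3 + 37*w^2 + 14*w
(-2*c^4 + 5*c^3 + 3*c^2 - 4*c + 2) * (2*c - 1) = -4*c^5 + 12*c^4 + c^3 - 11*c^2 + 8*c - 2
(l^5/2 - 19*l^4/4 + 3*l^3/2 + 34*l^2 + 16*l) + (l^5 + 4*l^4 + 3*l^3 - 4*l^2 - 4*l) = 3*l^5/2 - 3*l^4/4 + 9*l^3/2 + 30*l^2 + 12*l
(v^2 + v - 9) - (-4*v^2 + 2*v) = 5*v^2 - v - 9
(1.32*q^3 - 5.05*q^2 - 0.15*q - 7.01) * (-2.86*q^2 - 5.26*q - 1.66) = -3.7752*q^5 + 7.4998*q^4 + 24.8008*q^3 + 29.2206*q^2 + 37.1216*q + 11.6366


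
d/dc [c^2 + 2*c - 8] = 2*c + 2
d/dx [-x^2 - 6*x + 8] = -2*x - 6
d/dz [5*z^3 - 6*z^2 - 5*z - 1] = 15*z^2 - 12*z - 5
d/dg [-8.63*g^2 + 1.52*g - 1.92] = 1.52 - 17.26*g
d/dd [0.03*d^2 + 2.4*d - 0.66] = 0.06*d + 2.4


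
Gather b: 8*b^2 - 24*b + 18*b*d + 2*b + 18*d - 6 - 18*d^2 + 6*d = 8*b^2 + b*(18*d - 22) - 18*d^2 + 24*d - 6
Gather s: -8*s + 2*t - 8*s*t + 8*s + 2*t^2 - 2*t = -8*s*t + 2*t^2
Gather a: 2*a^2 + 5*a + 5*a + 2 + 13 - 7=2*a^2 + 10*a + 8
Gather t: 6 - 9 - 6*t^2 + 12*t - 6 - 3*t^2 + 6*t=-9*t^2 + 18*t - 9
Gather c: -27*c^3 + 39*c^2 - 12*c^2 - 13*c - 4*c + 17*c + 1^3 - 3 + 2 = -27*c^3 + 27*c^2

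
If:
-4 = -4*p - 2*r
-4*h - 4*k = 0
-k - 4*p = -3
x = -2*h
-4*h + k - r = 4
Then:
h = -1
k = 1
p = 1/2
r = 1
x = 2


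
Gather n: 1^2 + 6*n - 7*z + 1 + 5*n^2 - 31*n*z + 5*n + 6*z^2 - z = 5*n^2 + n*(11 - 31*z) + 6*z^2 - 8*z + 2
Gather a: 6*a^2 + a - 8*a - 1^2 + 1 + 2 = 6*a^2 - 7*a + 2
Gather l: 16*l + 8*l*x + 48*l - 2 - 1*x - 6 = l*(8*x + 64) - x - 8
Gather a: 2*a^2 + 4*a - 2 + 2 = 2*a^2 + 4*a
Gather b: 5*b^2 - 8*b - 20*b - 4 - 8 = 5*b^2 - 28*b - 12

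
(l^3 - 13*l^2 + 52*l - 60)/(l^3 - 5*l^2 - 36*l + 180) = (l - 2)/(l + 6)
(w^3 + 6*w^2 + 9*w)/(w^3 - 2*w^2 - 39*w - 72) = w/(w - 8)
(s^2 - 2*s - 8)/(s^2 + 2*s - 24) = (s + 2)/(s + 6)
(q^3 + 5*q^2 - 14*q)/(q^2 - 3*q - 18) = q*(-q^2 - 5*q + 14)/(-q^2 + 3*q + 18)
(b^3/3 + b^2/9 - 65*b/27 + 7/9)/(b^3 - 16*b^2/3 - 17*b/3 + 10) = (9*b^3 + 3*b^2 - 65*b + 21)/(9*(3*b^3 - 16*b^2 - 17*b + 30))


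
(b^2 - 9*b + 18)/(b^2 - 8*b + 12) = (b - 3)/(b - 2)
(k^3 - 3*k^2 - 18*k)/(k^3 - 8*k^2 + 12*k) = (k + 3)/(k - 2)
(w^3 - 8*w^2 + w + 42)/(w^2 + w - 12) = (w^2 - 5*w - 14)/(w + 4)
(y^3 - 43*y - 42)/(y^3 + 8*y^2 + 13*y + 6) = (y - 7)/(y + 1)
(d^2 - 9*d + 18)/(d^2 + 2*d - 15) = (d - 6)/(d + 5)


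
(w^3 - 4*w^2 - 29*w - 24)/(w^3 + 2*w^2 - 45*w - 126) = (w^2 - 7*w - 8)/(w^2 - w - 42)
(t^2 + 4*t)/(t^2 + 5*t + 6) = t*(t + 4)/(t^2 + 5*t + 6)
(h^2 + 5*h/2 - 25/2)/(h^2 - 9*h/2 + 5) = (h + 5)/(h - 2)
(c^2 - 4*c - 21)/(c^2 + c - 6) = (c - 7)/(c - 2)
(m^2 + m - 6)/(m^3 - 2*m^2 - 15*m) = (m - 2)/(m*(m - 5))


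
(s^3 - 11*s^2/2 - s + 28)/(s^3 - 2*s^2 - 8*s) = (s - 7/2)/s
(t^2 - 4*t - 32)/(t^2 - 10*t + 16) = (t + 4)/(t - 2)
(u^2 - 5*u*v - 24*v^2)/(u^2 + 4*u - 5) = (u^2 - 5*u*v - 24*v^2)/(u^2 + 4*u - 5)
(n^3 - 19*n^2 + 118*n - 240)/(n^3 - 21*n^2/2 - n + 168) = 2*(n - 5)/(2*n + 7)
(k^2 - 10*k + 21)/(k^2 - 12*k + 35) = (k - 3)/(k - 5)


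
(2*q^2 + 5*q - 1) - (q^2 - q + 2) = q^2 + 6*q - 3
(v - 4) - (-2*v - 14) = 3*v + 10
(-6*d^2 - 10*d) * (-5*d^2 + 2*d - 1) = 30*d^4 + 38*d^3 - 14*d^2 + 10*d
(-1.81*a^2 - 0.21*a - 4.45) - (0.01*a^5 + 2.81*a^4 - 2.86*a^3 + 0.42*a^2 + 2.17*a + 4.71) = -0.01*a^5 - 2.81*a^4 + 2.86*a^3 - 2.23*a^2 - 2.38*a - 9.16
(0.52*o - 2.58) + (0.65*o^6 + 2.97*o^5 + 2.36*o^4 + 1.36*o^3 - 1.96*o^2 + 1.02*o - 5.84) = 0.65*o^6 + 2.97*o^5 + 2.36*o^4 + 1.36*o^3 - 1.96*o^2 + 1.54*o - 8.42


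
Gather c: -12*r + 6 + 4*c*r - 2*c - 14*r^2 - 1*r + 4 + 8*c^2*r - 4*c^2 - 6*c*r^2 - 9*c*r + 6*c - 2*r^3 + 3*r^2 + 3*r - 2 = c^2*(8*r - 4) + c*(-6*r^2 - 5*r + 4) - 2*r^3 - 11*r^2 - 10*r + 8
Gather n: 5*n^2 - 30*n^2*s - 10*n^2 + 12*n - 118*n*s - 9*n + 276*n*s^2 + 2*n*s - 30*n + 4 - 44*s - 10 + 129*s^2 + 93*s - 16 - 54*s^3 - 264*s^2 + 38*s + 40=n^2*(-30*s - 5) + n*(276*s^2 - 116*s - 27) - 54*s^3 - 135*s^2 + 87*s + 18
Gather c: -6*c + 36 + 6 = 42 - 6*c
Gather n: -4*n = -4*n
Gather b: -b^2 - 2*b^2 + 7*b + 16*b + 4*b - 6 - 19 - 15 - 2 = -3*b^2 + 27*b - 42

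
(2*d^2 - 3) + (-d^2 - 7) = d^2 - 10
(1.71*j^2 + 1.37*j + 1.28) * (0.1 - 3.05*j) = -5.2155*j^3 - 4.0075*j^2 - 3.767*j + 0.128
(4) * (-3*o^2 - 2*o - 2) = -12*o^2 - 8*o - 8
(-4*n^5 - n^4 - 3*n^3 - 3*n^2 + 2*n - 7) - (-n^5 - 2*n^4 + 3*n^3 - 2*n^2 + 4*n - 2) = -3*n^5 + n^4 - 6*n^3 - n^2 - 2*n - 5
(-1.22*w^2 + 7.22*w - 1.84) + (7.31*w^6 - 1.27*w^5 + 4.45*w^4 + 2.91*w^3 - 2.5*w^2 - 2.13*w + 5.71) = 7.31*w^6 - 1.27*w^5 + 4.45*w^4 + 2.91*w^3 - 3.72*w^2 + 5.09*w + 3.87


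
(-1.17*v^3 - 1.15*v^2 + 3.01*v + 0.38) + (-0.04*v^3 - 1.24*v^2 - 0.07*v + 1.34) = -1.21*v^3 - 2.39*v^2 + 2.94*v + 1.72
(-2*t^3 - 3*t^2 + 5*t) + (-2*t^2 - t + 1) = -2*t^3 - 5*t^2 + 4*t + 1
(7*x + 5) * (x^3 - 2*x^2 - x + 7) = 7*x^4 - 9*x^3 - 17*x^2 + 44*x + 35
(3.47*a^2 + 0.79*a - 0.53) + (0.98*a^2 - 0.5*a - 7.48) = 4.45*a^2 + 0.29*a - 8.01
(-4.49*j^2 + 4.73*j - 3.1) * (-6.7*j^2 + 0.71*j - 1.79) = 30.083*j^4 - 34.8789*j^3 + 32.1654*j^2 - 10.6677*j + 5.549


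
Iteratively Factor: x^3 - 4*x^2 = (x)*(x^2 - 4*x) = x*(x - 4)*(x)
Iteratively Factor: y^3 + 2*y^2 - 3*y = (y - 1)*(y^2 + 3*y) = (y - 1)*(y + 3)*(y)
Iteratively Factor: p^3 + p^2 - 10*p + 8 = (p - 2)*(p^2 + 3*p - 4) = (p - 2)*(p + 4)*(p - 1)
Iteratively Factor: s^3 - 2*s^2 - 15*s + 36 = (s + 4)*(s^2 - 6*s + 9) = (s - 3)*(s + 4)*(s - 3)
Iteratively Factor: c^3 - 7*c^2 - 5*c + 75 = (c + 3)*(c^2 - 10*c + 25) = (c - 5)*(c + 3)*(c - 5)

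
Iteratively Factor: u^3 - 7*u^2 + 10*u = (u - 2)*(u^2 - 5*u) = u*(u - 2)*(u - 5)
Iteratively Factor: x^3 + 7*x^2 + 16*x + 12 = (x + 2)*(x^2 + 5*x + 6) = (x + 2)^2*(x + 3)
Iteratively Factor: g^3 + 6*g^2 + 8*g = (g)*(g^2 + 6*g + 8) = g*(g + 2)*(g + 4)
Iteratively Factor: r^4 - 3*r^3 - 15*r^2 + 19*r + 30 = (r - 2)*(r^3 - r^2 - 17*r - 15) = (r - 5)*(r - 2)*(r^2 + 4*r + 3) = (r - 5)*(r - 2)*(r + 1)*(r + 3)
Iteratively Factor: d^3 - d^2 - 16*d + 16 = (d - 4)*(d^2 + 3*d - 4) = (d - 4)*(d - 1)*(d + 4)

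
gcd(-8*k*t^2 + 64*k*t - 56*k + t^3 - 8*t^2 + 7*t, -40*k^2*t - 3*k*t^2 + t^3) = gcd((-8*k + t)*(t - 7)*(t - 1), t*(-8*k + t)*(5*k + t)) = -8*k + t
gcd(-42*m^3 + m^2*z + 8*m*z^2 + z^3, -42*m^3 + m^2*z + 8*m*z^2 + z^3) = -42*m^3 + m^2*z + 8*m*z^2 + z^3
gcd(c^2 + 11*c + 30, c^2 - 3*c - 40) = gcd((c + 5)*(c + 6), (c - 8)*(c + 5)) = c + 5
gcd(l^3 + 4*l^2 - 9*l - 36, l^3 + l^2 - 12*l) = l^2 + l - 12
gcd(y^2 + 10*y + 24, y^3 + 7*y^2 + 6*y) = y + 6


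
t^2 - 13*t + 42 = (t - 7)*(t - 6)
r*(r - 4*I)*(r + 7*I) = r^3 + 3*I*r^2 + 28*r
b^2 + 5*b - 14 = (b - 2)*(b + 7)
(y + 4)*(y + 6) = y^2 + 10*y + 24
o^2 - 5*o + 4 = (o - 4)*(o - 1)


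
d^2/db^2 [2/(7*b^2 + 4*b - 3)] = 4*(-49*b^2 - 28*b + 4*(7*b + 2)^2 + 21)/(7*b^2 + 4*b - 3)^3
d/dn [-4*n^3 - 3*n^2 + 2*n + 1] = -12*n^2 - 6*n + 2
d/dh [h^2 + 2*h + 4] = 2*h + 2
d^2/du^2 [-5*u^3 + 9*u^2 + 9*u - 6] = 18 - 30*u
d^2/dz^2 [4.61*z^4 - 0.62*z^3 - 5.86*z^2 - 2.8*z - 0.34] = 55.32*z^2 - 3.72*z - 11.72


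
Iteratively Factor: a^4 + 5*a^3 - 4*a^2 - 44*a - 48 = (a - 3)*(a^3 + 8*a^2 + 20*a + 16) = (a - 3)*(a + 2)*(a^2 + 6*a + 8) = (a - 3)*(a + 2)^2*(a + 4)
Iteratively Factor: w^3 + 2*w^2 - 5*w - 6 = (w - 2)*(w^2 + 4*w + 3) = (w - 2)*(w + 3)*(w + 1)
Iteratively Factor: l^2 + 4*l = (l + 4)*(l)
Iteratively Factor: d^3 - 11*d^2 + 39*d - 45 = (d - 3)*(d^2 - 8*d + 15) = (d - 5)*(d - 3)*(d - 3)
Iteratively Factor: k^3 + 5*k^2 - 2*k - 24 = (k - 2)*(k^2 + 7*k + 12) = (k - 2)*(k + 4)*(k + 3)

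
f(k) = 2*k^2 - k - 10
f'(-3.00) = -13.00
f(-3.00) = 11.00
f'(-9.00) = -37.00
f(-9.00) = 161.00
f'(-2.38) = -10.52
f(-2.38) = 3.71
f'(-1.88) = -8.52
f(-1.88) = -1.05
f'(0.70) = 1.80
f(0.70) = -9.72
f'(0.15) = -0.40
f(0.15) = -10.10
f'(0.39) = 0.56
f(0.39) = -10.09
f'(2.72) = 9.88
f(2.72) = 2.08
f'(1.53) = 5.12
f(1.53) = -6.85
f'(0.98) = 2.92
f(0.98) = -9.06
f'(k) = 4*k - 1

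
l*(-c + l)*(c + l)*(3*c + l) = -3*c^3*l - c^2*l^2 + 3*c*l^3 + l^4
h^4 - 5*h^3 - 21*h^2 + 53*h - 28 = (h - 7)*(h - 1)^2*(h + 4)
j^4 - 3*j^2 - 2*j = j*(j - 2)*(j + 1)^2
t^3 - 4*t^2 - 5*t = t*(t - 5)*(t + 1)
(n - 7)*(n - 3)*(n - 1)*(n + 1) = n^4 - 10*n^3 + 20*n^2 + 10*n - 21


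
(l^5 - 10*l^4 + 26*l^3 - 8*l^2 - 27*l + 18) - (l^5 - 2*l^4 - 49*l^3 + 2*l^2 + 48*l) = -8*l^4 + 75*l^3 - 10*l^2 - 75*l + 18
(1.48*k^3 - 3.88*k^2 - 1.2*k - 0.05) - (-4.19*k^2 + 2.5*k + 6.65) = 1.48*k^3 + 0.31*k^2 - 3.7*k - 6.7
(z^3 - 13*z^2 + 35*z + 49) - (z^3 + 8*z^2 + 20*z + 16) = -21*z^2 + 15*z + 33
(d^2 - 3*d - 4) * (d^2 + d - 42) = d^4 - 2*d^3 - 49*d^2 + 122*d + 168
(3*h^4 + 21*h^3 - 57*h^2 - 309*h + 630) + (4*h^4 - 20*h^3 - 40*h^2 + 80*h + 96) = 7*h^4 + h^3 - 97*h^2 - 229*h + 726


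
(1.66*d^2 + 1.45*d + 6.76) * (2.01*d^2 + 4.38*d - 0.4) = 3.3366*d^4 + 10.1853*d^3 + 19.2746*d^2 + 29.0288*d - 2.704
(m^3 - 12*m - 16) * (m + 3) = m^4 + 3*m^3 - 12*m^2 - 52*m - 48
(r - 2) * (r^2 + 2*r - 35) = r^3 - 39*r + 70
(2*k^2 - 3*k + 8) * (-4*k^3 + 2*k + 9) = -8*k^5 + 12*k^4 - 28*k^3 + 12*k^2 - 11*k + 72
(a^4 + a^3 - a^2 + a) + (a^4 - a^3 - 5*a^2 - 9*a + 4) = 2*a^4 - 6*a^2 - 8*a + 4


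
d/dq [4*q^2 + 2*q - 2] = 8*q + 2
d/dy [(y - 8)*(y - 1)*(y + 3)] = 3*y^2 - 12*y - 19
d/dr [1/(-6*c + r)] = -1/(6*c - r)^2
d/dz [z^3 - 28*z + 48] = 3*z^2 - 28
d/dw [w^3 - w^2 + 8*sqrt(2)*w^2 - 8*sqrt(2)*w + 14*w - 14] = 3*w^2 - 2*w + 16*sqrt(2)*w - 8*sqrt(2) + 14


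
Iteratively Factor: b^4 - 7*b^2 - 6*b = (b + 2)*(b^3 - 2*b^2 - 3*b) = b*(b + 2)*(b^2 - 2*b - 3) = b*(b - 3)*(b + 2)*(b + 1)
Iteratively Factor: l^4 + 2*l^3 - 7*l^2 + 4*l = (l + 4)*(l^3 - 2*l^2 + l) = (l - 1)*(l + 4)*(l^2 - l) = (l - 1)^2*(l + 4)*(l)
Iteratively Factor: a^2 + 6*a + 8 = (a + 2)*(a + 4)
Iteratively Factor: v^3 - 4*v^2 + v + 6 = (v + 1)*(v^2 - 5*v + 6) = (v - 3)*(v + 1)*(v - 2)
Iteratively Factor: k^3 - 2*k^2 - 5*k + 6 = (k - 1)*(k^2 - k - 6) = (k - 1)*(k + 2)*(k - 3)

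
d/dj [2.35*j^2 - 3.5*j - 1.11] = 4.7*j - 3.5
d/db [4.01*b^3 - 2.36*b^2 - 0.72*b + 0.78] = 12.03*b^2 - 4.72*b - 0.72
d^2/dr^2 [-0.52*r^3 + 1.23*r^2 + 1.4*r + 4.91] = 2.46 - 3.12*r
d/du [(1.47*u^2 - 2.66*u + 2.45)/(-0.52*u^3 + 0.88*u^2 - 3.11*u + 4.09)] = (0.7644*u^4 - 2.7664*u^3 + 1.5911*u^2 + 7.7126*u - 3.2599)/(0.2704*u^6 - 0.9152*u^5 + 4.0088*u^4 - 9.7272*u^3 + 16.8705*u^2 - 25.4398*u + 16.7281)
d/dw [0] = 0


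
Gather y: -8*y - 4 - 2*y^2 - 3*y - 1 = -2*y^2 - 11*y - 5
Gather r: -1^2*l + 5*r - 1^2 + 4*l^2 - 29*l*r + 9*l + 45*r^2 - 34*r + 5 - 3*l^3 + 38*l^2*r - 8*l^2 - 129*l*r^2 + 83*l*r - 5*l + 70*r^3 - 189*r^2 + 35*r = -3*l^3 - 4*l^2 + 3*l + 70*r^3 + r^2*(-129*l - 144) + r*(38*l^2 + 54*l + 6) + 4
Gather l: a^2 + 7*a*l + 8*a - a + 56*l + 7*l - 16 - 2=a^2 + 7*a + l*(7*a + 63) - 18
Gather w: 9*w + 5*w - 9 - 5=14*w - 14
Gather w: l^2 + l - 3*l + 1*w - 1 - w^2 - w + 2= l^2 - 2*l - w^2 + 1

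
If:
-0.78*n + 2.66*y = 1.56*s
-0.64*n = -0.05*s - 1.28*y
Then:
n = 2.05301715828032*y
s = 0.678619625988047*y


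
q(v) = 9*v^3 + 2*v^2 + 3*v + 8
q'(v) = 27*v^2 + 4*v + 3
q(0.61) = 12.62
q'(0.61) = 15.49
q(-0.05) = 7.85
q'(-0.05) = 2.87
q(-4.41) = -738.23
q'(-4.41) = 510.46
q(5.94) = 1982.65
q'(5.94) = 979.42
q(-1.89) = -51.29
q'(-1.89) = 91.89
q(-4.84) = -980.09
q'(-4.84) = 616.13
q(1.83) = 75.34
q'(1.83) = 100.74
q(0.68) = 13.79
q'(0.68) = 18.20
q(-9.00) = -6418.00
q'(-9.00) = 2154.00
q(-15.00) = -29962.00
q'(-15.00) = 6018.00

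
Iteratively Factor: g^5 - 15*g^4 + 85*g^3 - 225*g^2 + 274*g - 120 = (g - 5)*(g^4 - 10*g^3 + 35*g^2 - 50*g + 24) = (g - 5)*(g - 3)*(g^3 - 7*g^2 + 14*g - 8) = (g - 5)*(g - 3)*(g - 1)*(g^2 - 6*g + 8) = (g - 5)*(g - 4)*(g - 3)*(g - 1)*(g - 2)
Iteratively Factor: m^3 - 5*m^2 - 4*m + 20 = (m - 5)*(m^2 - 4) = (m - 5)*(m + 2)*(m - 2)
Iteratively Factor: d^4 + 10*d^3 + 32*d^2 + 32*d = (d + 4)*(d^3 + 6*d^2 + 8*d) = (d + 2)*(d + 4)*(d^2 + 4*d) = d*(d + 2)*(d + 4)*(d + 4)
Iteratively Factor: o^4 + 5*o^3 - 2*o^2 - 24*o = (o)*(o^3 + 5*o^2 - 2*o - 24) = o*(o - 2)*(o^2 + 7*o + 12) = o*(o - 2)*(o + 4)*(o + 3)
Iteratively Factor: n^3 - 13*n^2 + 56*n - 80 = (n - 4)*(n^2 - 9*n + 20) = (n - 4)^2*(n - 5)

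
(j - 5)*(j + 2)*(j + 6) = j^3 + 3*j^2 - 28*j - 60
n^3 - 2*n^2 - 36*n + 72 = (n - 6)*(n - 2)*(n + 6)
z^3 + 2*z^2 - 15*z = z*(z - 3)*(z + 5)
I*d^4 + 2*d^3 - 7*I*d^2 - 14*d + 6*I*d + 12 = (d - 2)*(d + 3)*(d - 2*I)*(I*d - I)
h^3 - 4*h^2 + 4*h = h*(h - 2)^2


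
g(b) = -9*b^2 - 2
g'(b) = -18*b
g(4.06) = -150.35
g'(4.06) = -73.08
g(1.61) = -25.33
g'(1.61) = -28.98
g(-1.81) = -31.48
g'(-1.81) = 32.58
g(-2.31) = -50.02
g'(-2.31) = 41.58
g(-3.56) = -116.06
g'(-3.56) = 64.08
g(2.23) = -46.76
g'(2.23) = -40.14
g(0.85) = -8.50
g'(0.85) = -15.30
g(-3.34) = -102.40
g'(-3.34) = 60.12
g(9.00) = -731.00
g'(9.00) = -162.00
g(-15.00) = -2027.00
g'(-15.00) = 270.00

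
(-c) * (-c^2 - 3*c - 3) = c^3 + 3*c^2 + 3*c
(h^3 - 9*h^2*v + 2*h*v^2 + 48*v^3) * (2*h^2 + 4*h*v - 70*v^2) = 2*h^5 - 14*h^4*v - 102*h^3*v^2 + 734*h^2*v^3 + 52*h*v^4 - 3360*v^5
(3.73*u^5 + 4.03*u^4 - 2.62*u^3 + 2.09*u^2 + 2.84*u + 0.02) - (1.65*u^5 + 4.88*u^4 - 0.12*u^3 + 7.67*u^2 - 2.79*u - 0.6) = 2.08*u^5 - 0.85*u^4 - 2.5*u^3 - 5.58*u^2 + 5.63*u + 0.62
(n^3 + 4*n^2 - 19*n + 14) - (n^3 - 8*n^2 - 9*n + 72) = 12*n^2 - 10*n - 58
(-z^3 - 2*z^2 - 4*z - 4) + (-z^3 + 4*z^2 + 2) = -2*z^3 + 2*z^2 - 4*z - 2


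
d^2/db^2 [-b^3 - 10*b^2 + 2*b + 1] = -6*b - 20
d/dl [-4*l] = -4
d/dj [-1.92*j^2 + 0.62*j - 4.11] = 0.62 - 3.84*j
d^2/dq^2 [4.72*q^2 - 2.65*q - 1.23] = 9.44000000000000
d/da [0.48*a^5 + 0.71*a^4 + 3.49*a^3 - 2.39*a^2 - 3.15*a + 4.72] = 2.4*a^4 + 2.84*a^3 + 10.47*a^2 - 4.78*a - 3.15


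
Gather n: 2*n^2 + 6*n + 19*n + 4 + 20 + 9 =2*n^2 + 25*n + 33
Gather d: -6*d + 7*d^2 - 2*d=7*d^2 - 8*d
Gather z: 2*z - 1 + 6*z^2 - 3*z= 6*z^2 - z - 1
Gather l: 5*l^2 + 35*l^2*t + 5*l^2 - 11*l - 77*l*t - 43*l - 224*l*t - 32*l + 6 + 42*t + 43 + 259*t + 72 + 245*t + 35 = l^2*(35*t + 10) + l*(-301*t - 86) + 546*t + 156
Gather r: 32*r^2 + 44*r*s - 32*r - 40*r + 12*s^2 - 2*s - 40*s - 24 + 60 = 32*r^2 + r*(44*s - 72) + 12*s^2 - 42*s + 36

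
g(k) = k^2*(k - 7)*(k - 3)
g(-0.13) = 0.38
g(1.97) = 20.11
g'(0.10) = 3.90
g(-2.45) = 309.14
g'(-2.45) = -341.80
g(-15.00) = 89100.00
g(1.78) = 20.18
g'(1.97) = -3.11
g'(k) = k^2*(k - 7) + k^2*(k - 3) + 2*k*(k - 7)*(k - 3) = 2*k*(2*k^2 - 15*k + 21)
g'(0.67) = 15.88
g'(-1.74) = -184.98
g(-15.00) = 89100.00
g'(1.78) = 2.27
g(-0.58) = 9.13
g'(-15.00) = -20880.00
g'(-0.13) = -5.98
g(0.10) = 0.20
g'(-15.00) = -20880.00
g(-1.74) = 125.43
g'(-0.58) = -35.23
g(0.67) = 6.62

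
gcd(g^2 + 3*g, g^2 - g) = g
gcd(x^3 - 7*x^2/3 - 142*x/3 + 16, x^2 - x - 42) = x + 6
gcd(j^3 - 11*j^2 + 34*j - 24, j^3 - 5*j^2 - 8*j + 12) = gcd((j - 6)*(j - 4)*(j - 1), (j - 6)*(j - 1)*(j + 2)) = j^2 - 7*j + 6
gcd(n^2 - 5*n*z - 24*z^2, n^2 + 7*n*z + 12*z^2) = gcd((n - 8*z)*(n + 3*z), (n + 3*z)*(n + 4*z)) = n + 3*z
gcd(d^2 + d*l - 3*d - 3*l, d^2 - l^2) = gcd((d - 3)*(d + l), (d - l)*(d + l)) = d + l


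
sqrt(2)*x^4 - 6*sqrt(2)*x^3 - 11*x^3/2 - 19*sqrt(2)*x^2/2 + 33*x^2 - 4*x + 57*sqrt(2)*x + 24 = (x - 6)*(x - 4*sqrt(2))*(x + sqrt(2))*(sqrt(2)*x + 1/2)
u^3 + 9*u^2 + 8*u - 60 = (u - 2)*(u + 5)*(u + 6)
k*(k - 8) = k^2 - 8*k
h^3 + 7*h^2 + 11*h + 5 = (h + 1)^2*(h + 5)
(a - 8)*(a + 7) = a^2 - a - 56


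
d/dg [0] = 0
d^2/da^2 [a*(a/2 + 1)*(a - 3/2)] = 3*a + 1/2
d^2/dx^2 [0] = 0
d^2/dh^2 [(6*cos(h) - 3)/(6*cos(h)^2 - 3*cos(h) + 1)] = 3*(162*(1 - cos(2*h))^2*cos(h) - 27*(1 - cos(2*h))^2 - 389*cos(h)/2 + 21*cos(2*h)/2 + 207*cos(3*h)/2 - 36*cos(5*h) + 225/2)/(3*cos(h) - 3*cos(2*h) - 4)^3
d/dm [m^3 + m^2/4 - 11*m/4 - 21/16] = 3*m^2 + m/2 - 11/4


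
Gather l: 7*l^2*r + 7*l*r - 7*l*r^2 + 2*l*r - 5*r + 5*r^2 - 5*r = 7*l^2*r + l*(-7*r^2 + 9*r) + 5*r^2 - 10*r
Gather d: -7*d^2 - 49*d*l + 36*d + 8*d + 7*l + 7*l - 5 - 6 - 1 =-7*d^2 + d*(44 - 49*l) + 14*l - 12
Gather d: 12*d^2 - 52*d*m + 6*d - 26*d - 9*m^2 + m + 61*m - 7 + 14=12*d^2 + d*(-52*m - 20) - 9*m^2 + 62*m + 7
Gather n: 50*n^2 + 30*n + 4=50*n^2 + 30*n + 4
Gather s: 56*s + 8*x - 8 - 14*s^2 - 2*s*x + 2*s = -14*s^2 + s*(58 - 2*x) + 8*x - 8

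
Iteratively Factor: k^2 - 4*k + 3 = (k - 1)*(k - 3)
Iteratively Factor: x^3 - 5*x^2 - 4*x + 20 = (x + 2)*(x^2 - 7*x + 10) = (x - 5)*(x + 2)*(x - 2)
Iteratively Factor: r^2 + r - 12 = (r + 4)*(r - 3)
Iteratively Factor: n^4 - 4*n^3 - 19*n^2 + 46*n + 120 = (n - 4)*(n^3 - 19*n - 30) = (n - 4)*(n + 2)*(n^2 - 2*n - 15) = (n - 5)*(n - 4)*(n + 2)*(n + 3)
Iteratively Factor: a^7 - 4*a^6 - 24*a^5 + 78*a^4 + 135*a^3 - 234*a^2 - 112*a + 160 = (a + 1)*(a^6 - 5*a^5 - 19*a^4 + 97*a^3 + 38*a^2 - 272*a + 160) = (a + 1)*(a + 2)*(a^5 - 7*a^4 - 5*a^3 + 107*a^2 - 176*a + 80) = (a - 1)*(a + 1)*(a + 2)*(a^4 - 6*a^3 - 11*a^2 + 96*a - 80) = (a - 1)^2*(a + 1)*(a + 2)*(a^3 - 5*a^2 - 16*a + 80) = (a - 1)^2*(a + 1)*(a + 2)*(a + 4)*(a^2 - 9*a + 20) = (a - 5)*(a - 1)^2*(a + 1)*(a + 2)*(a + 4)*(a - 4)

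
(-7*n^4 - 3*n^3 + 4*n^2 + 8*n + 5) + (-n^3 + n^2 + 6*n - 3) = -7*n^4 - 4*n^3 + 5*n^2 + 14*n + 2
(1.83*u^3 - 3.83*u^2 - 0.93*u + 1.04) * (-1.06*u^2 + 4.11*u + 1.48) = -1.9398*u^5 + 11.5811*u^4 - 12.0471*u^3 - 10.5931*u^2 + 2.898*u + 1.5392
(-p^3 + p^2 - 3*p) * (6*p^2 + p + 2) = -6*p^5 + 5*p^4 - 19*p^3 - p^2 - 6*p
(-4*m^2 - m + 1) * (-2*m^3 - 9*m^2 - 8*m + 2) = 8*m^5 + 38*m^4 + 39*m^3 - 9*m^2 - 10*m + 2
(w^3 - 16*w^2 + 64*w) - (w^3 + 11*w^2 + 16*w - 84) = -27*w^2 + 48*w + 84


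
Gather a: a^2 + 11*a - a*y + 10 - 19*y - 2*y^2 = a^2 + a*(11 - y) - 2*y^2 - 19*y + 10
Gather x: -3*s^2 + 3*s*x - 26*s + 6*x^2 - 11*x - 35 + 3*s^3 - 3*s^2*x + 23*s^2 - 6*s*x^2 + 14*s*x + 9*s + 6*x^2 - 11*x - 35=3*s^3 + 20*s^2 - 17*s + x^2*(12 - 6*s) + x*(-3*s^2 + 17*s - 22) - 70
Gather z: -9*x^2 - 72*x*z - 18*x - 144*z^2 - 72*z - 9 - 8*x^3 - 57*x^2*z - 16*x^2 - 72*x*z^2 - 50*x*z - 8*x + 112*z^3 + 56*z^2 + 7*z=-8*x^3 - 25*x^2 - 26*x + 112*z^3 + z^2*(-72*x - 88) + z*(-57*x^2 - 122*x - 65) - 9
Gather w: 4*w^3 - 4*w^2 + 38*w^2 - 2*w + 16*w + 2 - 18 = 4*w^3 + 34*w^2 + 14*w - 16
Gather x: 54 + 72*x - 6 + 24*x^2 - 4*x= 24*x^2 + 68*x + 48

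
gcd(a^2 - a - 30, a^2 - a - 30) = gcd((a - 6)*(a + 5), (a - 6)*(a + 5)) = a^2 - a - 30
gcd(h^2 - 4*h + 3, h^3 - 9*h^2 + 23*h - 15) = h^2 - 4*h + 3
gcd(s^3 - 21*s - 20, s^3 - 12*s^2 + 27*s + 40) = s^2 - 4*s - 5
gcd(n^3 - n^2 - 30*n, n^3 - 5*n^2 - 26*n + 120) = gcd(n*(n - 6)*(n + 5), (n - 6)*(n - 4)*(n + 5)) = n^2 - n - 30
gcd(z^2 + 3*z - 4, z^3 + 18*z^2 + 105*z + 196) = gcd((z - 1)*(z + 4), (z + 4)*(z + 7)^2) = z + 4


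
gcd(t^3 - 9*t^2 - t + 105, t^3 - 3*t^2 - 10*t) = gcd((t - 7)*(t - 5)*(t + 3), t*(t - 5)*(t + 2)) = t - 5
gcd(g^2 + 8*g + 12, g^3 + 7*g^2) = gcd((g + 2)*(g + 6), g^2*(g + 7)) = 1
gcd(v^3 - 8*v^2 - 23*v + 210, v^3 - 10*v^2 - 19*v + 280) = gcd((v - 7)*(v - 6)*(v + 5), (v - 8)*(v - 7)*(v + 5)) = v^2 - 2*v - 35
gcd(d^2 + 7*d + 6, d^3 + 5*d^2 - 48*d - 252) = d + 6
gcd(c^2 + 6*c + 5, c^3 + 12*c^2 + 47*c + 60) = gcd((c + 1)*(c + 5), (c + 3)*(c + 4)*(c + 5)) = c + 5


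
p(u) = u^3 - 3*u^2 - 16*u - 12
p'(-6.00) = 128.00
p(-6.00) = -240.00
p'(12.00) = 344.00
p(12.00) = 1092.00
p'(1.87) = -16.73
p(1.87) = -45.87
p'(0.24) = -17.27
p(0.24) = -16.00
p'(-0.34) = -13.61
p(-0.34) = -6.95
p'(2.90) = -8.17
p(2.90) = -59.24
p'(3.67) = 2.39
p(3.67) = -61.70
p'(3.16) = -5.00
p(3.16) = -60.96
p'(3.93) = 6.75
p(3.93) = -60.52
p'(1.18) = -18.90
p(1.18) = -33.41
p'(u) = 3*u^2 - 6*u - 16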